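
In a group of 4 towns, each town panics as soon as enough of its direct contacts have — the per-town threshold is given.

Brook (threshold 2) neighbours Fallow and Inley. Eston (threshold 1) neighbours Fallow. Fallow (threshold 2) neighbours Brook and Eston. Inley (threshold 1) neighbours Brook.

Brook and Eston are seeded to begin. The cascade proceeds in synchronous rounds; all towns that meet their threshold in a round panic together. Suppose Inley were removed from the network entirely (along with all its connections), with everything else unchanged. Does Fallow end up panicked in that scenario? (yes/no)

With Inley removed:
Round 1 — Brook, Eston panic (initial).
Round 2 — checking thresholds:
  Fallow: 2 of 2 neighbours ≥ 2, panics.
Round 3 — no new panics; cascade stops.

yes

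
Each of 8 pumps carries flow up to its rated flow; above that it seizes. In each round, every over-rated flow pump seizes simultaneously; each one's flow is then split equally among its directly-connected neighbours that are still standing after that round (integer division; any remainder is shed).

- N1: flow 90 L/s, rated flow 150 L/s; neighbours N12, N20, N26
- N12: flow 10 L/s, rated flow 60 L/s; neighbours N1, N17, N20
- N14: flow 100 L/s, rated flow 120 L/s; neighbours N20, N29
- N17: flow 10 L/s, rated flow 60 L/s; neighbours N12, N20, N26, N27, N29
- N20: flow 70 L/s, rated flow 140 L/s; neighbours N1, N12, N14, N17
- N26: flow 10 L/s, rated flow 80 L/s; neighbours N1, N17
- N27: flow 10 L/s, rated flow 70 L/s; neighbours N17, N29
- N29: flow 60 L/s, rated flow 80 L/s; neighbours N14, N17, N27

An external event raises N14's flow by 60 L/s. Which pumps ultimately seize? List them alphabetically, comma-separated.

N1, N12, N14, N17, N20, N26, N27, N29

Round 1 — N14 at 160 > 120. N14 seizes.
  N14 sheds 160 L/s to N20, N29: 80 each.
    N20: 70+80 = 150 > 140
    N29: 60+80 = 140 > 80
Round 2 — N20, N29 seize.
  N20 sheds 150 L/s to N1, N12, N17: 50 each.
    N1: 90+50 = 140 ≤ 150
    N12: 10+50 = 60 ≤ 60
    N17: 10+50 = 60 ≤ 60
  N29 sheds 140 L/s to N17, N27: 70 each.
    N17: 60+70 = 130 > 60
    N27: 10+70 = 80 > 70
Round 3 — N17, N27 seize.
  N17 sheds 130 L/s to N12, N26: 65 each.
    N12: 60+65 = 125 > 60
    N26: 10+65 = 75 ≤ 80
  N27 sheds 80 L/s: no online neighbours, lost.
Round 4 — N12 seizes.
  N12 sheds 125 L/s to N1: 125 each.
    N1: 140+125 = 265 > 150
Round 5 — N1 seizes.
  N1 sheds 265 L/s to N26: 265 each.
    N26: 75+265 = 340 > 80
Round 6 — N26 seizes.
  N26 sheds 340 L/s: no online neighbours, lost.
No further seizures.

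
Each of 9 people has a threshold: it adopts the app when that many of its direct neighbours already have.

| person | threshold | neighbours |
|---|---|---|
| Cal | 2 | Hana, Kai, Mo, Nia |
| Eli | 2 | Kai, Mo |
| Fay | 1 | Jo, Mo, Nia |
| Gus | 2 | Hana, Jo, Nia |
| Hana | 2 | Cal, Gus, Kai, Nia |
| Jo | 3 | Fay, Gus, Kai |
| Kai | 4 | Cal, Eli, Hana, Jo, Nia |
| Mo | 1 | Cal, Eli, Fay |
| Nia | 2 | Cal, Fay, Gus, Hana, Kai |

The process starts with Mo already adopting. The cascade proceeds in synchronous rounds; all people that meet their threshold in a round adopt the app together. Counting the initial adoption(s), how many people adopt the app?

2

Round 1 — Mo adopts the app (initial).
Round 2 — checking thresholds:
  Cal: 1 of 4 neighbours < 2, holds.
  Eli: 1 of 2 neighbours < 2, holds.
  Fay: 1 of 3 neighbours ≥ 1, adopts the app.
Round 3 — no new adoptions; cascade stops.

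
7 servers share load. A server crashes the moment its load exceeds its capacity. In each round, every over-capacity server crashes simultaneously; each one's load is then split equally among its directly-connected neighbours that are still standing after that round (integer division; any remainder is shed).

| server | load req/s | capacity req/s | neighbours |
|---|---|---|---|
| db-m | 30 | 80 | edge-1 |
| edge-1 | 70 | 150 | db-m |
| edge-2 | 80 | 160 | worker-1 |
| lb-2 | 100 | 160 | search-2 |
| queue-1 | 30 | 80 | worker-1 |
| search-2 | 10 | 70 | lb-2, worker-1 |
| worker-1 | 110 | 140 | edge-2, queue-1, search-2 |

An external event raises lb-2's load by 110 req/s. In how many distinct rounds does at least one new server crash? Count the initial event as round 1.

4

Round 1 — lb-2 at 210 > 160. lb-2 crashes.
  lb-2 sheds 210 req/s to search-2: 210 each.
    search-2: 10+210 = 220 > 70
Round 2 — search-2 crashes.
  search-2 sheds 220 req/s to worker-1: 220 each.
    worker-1: 110+220 = 330 > 140
Round 3 — worker-1 crashes.
  worker-1 sheds 330 req/s to edge-2, queue-1: 165 each.
    edge-2: 80+165 = 245 > 160
    queue-1: 30+165 = 195 > 80
Round 4 — edge-2, queue-1 crash.
  edge-2 sheds 245 req/s: no online neighbours, lost.
  queue-1 sheds 195 req/s: no online neighbours, lost.
No further crashes.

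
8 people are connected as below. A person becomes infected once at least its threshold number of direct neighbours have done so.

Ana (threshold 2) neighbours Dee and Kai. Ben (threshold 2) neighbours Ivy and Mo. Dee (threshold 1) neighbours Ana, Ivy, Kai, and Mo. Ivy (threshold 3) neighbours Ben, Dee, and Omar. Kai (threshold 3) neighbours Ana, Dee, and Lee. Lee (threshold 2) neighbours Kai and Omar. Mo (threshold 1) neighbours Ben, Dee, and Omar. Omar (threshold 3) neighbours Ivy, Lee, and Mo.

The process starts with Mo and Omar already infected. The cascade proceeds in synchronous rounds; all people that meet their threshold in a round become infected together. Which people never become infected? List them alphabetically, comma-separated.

Round 1 — Mo, Omar become infected (initial).
Round 2 — checking thresholds:
  Ben: 1 of 2 neighbours < 2, not yet.
  Dee: 1 of 4 neighbours ≥ 1, becomes infected.
  Ivy: 1 of 3 neighbours < 3, not yet.
  Lee: 1 of 2 neighbours < 2, not yet.
Round 3 — no new infections; cascade stops.

Ana, Ben, Ivy, Kai, Lee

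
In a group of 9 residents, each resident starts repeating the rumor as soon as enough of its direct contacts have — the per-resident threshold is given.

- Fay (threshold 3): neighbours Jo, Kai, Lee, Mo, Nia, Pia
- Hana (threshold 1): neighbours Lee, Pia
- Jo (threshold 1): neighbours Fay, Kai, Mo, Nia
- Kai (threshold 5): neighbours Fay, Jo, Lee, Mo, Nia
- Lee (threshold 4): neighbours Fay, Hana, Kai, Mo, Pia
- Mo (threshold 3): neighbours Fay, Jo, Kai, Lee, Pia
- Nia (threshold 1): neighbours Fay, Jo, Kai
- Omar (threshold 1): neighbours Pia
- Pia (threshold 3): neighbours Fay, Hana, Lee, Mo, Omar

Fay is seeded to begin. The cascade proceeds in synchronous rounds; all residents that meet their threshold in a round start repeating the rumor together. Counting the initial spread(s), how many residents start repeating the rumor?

Round 1 — Fay starts repeating the rumor (initial).
Round 2 — checking thresholds:
  Jo: 1 of 4 neighbours ≥ 1, starts repeating the rumor.
  Kai: 1 of 5 neighbours < 5, not yet.
  Lee: 1 of 5 neighbours < 4, not yet.
  Mo: 1 of 5 neighbours < 3, not yet.
  Nia: 1 of 3 neighbours ≥ 1, starts repeating the rumor.
  Pia: 1 of 5 neighbours < 3, not yet.
Round 3 — no new spreads; cascade stops.

3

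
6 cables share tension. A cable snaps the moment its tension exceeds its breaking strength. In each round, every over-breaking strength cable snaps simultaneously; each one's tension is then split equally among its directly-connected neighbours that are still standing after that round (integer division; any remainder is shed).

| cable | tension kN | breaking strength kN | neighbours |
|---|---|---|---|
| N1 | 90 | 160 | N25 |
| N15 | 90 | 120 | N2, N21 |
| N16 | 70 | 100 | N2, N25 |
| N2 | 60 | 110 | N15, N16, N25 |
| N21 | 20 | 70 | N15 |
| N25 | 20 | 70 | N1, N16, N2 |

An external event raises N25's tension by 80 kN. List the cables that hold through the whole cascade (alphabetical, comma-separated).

N1

Round 1 — N25 at 100 > 70. N25 snaps.
  N25 sheds 100 kN to N1, N16, N2: 33 each (1 lost).
    N1: 90+33 = 123 ≤ 160
    N16: 70+33 = 103 > 100
    N2: 60+33 = 93 ≤ 110
Round 2 — N16 snaps.
  N16 sheds 103 kN to N2: 103 each.
    N2: 93+103 = 196 > 110
Round 3 — N2 snaps.
  N2 sheds 196 kN to N15: 196 each.
    N15: 90+196 = 286 > 120
Round 4 — N15 snaps.
  N15 sheds 286 kN to N21: 286 each.
    N21: 20+286 = 306 > 70
Round 5 — N21 snaps.
  N21 sheds 306 kN: no online neighbours, lost.
No further breaks.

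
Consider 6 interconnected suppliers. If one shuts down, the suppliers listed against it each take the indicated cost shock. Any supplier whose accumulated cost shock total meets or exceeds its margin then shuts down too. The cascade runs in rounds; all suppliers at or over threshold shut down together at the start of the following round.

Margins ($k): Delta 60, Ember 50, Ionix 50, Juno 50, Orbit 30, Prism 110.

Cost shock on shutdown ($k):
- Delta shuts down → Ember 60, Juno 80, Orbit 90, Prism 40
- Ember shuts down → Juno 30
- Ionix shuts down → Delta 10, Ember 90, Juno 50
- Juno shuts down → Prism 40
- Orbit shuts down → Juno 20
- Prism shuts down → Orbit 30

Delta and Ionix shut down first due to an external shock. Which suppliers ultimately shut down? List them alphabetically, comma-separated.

Delta, Ember, Ionix, Juno, Orbit

Round 1 — Delta, Ionix shut down (initial).
  Ember: +60+90 → 150 ≥ 50
  Juno: +80+50 → 130 ≥ 50
  Orbit: +90 → 90 ≥ 30
  Prism: +40 → 40 < 110
Round 2 — Ember, Juno, Orbit shut down.
  Prism: +40 → 80 < 110
No further shutdowns.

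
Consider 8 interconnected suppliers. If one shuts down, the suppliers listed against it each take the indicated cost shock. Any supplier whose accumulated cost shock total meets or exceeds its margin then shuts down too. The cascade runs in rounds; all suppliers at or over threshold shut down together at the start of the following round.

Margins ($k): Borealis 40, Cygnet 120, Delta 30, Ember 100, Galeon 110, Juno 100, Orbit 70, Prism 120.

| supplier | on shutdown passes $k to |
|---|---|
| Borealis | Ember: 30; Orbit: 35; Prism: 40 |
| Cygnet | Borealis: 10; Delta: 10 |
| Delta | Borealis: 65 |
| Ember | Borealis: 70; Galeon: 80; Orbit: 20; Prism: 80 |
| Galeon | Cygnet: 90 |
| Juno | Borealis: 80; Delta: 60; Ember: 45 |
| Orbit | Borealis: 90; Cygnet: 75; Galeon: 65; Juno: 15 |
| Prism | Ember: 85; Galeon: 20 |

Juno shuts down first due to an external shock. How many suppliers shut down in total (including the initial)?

3

Round 1 — Juno shuts down (initial).
  Borealis: +80 → 80 ≥ 40
  Delta: +60 → 60 ≥ 30
  Ember: +45 → 45 < 100
Round 2 — Borealis, Delta shut down.
  Ember: +30 → 75 < 100
  Orbit: +35 → 35 < 70
  Prism: +40 → 40 < 120
No further shutdowns.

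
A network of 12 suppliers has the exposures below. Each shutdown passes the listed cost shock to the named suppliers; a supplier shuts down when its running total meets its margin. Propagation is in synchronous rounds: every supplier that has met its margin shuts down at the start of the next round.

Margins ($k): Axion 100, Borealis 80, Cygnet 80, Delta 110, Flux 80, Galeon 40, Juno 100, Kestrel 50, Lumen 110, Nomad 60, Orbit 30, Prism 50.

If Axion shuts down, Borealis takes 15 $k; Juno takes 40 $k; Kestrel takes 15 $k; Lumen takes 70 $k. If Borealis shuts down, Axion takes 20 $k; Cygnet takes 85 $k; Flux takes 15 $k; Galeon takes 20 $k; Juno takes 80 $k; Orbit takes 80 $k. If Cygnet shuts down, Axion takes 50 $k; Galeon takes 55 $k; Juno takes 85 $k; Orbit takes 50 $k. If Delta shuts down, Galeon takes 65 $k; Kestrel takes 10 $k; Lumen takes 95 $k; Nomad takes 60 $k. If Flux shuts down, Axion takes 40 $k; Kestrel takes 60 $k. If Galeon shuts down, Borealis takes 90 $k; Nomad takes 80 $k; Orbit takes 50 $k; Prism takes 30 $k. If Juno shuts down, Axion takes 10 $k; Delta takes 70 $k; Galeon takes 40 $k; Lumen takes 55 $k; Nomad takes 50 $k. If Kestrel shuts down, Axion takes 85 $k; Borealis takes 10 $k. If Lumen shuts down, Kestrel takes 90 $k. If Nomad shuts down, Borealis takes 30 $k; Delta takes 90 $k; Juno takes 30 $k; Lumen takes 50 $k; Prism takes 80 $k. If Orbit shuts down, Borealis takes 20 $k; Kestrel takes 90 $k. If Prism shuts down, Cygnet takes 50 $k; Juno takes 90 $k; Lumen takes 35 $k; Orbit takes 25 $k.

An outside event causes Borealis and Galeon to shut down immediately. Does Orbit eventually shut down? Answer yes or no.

yes

Round 1 — Borealis, Galeon shut down (initial).
  Axion: +20 → 20 < 100
  Cygnet: +85 → 85 ≥ 80
  Flux: +15 → 15 < 80
  Juno: +80 → 80 < 100
  Nomad: +80 → 80 ≥ 60
  Orbit: +80+50 → 130 ≥ 30
  Prism: +30 → 30 < 50
Round 2 — Cygnet, Nomad, Orbit shut down.
  Axion: +50 → 70 < 100
  Delta: +90 → 90 < 110
  Juno: +85+30 → 195 ≥ 100
  Kestrel: +90 → 90 ≥ 50
  Lumen: +50 → 50 < 110
  Prism: +80 → 110 ≥ 50
Round 3 — Juno, Kestrel, Prism shut down.
  Axion: +10+85 → 165 ≥ 100
  Delta: +70 → 160 ≥ 110
  Lumen: +55+35 → 140 ≥ 110
Round 4 — Axion, Delta, Lumen shut down.
No further shutdowns.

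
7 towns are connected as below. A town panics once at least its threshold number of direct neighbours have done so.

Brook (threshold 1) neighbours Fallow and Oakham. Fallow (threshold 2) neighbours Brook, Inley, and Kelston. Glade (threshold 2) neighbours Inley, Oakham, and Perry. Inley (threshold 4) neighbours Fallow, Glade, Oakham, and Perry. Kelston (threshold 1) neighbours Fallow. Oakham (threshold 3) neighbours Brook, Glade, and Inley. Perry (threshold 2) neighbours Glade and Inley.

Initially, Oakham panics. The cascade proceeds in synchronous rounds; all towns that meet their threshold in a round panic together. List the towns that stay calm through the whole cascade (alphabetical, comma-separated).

Fallow, Glade, Inley, Kelston, Perry

Round 1 — Oakham panics (initial).
Round 2 — checking thresholds:
  Brook: 1 of 2 neighbours ≥ 1, panics.
  Glade: 1 of 3 neighbours < 2, holds.
  Inley: 1 of 4 neighbours < 4, holds.
Round 3 — no new panics; cascade stops.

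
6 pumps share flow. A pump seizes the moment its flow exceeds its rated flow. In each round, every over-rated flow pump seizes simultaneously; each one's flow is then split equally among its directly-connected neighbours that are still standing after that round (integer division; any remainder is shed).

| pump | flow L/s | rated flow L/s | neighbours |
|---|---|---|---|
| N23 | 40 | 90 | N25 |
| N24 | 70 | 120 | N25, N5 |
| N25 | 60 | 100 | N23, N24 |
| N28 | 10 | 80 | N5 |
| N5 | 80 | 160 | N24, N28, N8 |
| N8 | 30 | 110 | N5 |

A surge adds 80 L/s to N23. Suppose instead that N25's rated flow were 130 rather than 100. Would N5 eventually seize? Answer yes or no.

yes

With N25's rated flow at 130:
Round 1 — N23 at 120 > 90. N23 seizes.
  N23 sheds 120 L/s to N25: 120 each.
    N25: 60+120 = 180 > 130
Round 2 — N25 seizes.
  N25 sheds 180 L/s to N24: 180 each.
    N24: 70+180 = 250 > 120
Round 3 — N24 seizes.
  N24 sheds 250 L/s to N5: 250 each.
    N5: 80+250 = 330 > 160
Round 4 — N5 seizes.
  N5 sheds 330 L/s to N28, N8: 165 each.
    N28: 10+165 = 175 > 80
    N8: 30+165 = 195 > 110
Round 5 — N28, N8 seize.
  N28 sheds 175 L/s: no online neighbours, lost.
  N8 sheds 195 L/s: no online neighbours, lost.
No further seizures.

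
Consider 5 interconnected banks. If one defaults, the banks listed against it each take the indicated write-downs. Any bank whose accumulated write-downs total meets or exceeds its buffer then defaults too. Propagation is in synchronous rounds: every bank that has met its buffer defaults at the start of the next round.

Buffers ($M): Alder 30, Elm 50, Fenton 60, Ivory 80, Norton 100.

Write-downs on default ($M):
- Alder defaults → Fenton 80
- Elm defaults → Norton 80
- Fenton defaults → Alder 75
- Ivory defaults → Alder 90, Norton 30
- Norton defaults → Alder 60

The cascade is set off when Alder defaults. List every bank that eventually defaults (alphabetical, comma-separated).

Round 1 — Alder defaults (initial).
  Fenton: +80 → 80 ≥ 60
Round 2 — Fenton defaults.
No further defaults.

Alder, Fenton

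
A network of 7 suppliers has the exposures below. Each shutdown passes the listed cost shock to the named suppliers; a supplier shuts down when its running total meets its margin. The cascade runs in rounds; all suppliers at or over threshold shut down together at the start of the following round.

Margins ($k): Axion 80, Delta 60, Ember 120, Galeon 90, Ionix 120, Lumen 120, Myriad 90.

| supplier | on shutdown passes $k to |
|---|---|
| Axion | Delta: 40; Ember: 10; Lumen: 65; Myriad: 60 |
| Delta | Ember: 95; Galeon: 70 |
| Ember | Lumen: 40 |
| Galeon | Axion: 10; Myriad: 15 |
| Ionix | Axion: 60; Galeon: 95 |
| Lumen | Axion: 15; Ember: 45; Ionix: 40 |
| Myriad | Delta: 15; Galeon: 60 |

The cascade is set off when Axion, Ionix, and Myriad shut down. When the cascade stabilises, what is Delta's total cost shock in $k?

55

Round 1 — Axion, Ionix, Myriad shut down (initial).
  Delta: +40+15 → 55 < 60
  Ember: +10 → 10 < 120
  Galeon: +95+60 → 155 ≥ 90
  Lumen: +65 → 65 < 120
Round 2 — Galeon shuts down.
No further shutdowns.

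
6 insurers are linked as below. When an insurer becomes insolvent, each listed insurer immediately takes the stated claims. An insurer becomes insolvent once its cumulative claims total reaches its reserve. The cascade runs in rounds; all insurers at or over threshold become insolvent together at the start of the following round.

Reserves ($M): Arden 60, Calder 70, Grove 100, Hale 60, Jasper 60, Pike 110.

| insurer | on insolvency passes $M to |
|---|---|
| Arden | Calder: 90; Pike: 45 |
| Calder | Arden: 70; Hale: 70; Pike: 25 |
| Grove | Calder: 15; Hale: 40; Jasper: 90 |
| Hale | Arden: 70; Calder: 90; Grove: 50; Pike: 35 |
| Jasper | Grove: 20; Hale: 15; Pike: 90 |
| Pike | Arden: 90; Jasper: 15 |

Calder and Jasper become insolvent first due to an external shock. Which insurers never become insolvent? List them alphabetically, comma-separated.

Round 1 — Calder, Jasper become insolvent (initial).
  Arden: +70 → 70 ≥ 60
  Grove: +20 → 20 < 100
  Hale: +70+15 → 85 ≥ 60
  Pike: +25+90 → 115 ≥ 110
Round 2 — Arden, Hale, Pike become insolvent.
  Grove: +50 → 70 < 100
No further insolvencies.

Grove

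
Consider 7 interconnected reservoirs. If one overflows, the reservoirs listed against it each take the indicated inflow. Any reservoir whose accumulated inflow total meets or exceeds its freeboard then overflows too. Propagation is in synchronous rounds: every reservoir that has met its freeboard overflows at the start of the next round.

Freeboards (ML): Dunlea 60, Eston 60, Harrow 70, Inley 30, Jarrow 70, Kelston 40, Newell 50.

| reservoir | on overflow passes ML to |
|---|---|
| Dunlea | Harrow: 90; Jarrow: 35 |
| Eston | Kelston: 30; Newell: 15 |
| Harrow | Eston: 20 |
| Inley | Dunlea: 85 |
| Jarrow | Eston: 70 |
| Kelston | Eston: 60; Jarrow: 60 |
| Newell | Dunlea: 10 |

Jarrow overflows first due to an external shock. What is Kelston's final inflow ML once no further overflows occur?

Round 1 — Jarrow overflows (initial).
  Eston: +70 → 70 ≥ 60
Round 2 — Eston overflows.
  Kelston: +30 → 30 < 40
  Newell: +15 → 15 < 50
No further overflows.

30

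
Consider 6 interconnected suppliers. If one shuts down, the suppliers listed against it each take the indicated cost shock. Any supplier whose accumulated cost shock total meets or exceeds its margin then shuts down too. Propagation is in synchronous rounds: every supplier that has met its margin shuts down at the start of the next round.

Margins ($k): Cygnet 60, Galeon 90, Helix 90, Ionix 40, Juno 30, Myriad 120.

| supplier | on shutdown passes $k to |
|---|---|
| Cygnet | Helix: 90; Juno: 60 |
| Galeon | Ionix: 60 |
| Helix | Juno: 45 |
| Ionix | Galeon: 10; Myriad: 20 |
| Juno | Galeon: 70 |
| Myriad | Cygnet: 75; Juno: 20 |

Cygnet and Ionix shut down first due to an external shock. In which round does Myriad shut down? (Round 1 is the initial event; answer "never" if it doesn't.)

never

Round 1 — Cygnet, Ionix shut down (initial).
  Galeon: +10 → 10 < 90
  Helix: +90 → 90 ≥ 90
  Juno: +60 → 60 ≥ 30
  Myriad: +20 → 20 < 120
Round 2 — Helix, Juno shut down.
  Galeon: +70 → 80 < 90
No further shutdowns.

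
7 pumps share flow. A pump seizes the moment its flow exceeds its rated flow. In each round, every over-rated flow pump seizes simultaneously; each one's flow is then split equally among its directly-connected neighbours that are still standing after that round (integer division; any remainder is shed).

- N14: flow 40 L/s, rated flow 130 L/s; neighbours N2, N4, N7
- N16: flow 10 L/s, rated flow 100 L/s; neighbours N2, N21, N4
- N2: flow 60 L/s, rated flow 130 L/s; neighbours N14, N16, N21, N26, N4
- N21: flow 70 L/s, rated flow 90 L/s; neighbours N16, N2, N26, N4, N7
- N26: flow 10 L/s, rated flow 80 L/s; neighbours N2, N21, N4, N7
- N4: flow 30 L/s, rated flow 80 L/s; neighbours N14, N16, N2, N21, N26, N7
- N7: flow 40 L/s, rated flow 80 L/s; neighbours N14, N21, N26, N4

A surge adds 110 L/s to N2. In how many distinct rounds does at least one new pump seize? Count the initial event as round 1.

5

Round 1 — N2 at 170 > 130. N2 seizes.
  N2 sheds 170 L/s to N14, N16, N21, N26, N4: 34 each.
    N14: 40+34 = 74 ≤ 130
    N16: 10+34 = 44 ≤ 100
    N21: 70+34 = 104 > 90
    N26: 10+34 = 44 ≤ 80
    N4: 30+34 = 64 ≤ 80
Round 2 — N21 seizes.
  N21 sheds 104 L/s to N16, N26, N4, N7: 26 each.
    N16: 44+26 = 70 ≤ 100
    N26: 44+26 = 70 ≤ 80
    N4: 64+26 = 90 > 80
    N7: 40+26 = 66 ≤ 80
Round 3 — N4 seizes.
  N4 sheds 90 L/s to N14, N16, N26, N7: 22 each (2 lost).
    N14: 74+22 = 96 ≤ 130
    N16: 70+22 = 92 ≤ 100
    N26: 70+22 = 92 > 80
    N7: 66+22 = 88 > 80
Round 4 — N26, N7 seize.
  N26 sheds 92 L/s: no online neighbours, lost.
  N7 sheds 88 L/s to N14: 88 each.
    N14: 96+88 = 184 > 130
Round 5 — N14 seizes.
  N14 sheds 184 L/s: no online neighbours, lost.
No further seizures.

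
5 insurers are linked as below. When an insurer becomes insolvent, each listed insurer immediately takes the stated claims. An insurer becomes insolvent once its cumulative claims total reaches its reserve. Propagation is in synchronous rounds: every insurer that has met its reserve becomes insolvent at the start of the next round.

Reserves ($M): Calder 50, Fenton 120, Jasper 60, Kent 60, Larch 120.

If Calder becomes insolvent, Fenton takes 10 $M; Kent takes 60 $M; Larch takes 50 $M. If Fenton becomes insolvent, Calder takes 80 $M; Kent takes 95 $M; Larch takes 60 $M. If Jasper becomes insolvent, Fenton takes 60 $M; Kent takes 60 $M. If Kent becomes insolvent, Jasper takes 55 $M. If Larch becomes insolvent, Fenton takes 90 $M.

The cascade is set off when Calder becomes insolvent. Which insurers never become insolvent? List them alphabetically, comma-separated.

Fenton, Jasper, Larch

Round 1 — Calder becomes insolvent (initial).
  Fenton: +10 → 10 < 120
  Kent: +60 → 60 ≥ 60
  Larch: +50 → 50 < 120
Round 2 — Kent becomes insolvent.
  Jasper: +55 → 55 < 60
No further insolvencies.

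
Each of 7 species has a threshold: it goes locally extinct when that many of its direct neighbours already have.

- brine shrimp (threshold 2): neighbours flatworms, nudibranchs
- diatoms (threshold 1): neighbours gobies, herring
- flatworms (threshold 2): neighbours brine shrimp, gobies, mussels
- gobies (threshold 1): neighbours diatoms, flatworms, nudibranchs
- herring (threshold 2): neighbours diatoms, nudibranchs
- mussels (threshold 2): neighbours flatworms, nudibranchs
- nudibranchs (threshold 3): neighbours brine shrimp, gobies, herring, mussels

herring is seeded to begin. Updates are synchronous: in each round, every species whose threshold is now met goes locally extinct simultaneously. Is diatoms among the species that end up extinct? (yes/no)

Round 1 — herring goes locally extinct (initial).
Round 2 — checking thresholds:
  diatoms: 1 of 2 neighbours ≥ 1, goes locally extinct.
  nudibranchs: 1 of 4 neighbours < 3, holds.
Round 3 — checking thresholds:
  gobies: 1 of 3 neighbours ≥ 1, goes locally extinct.
  nudibranchs: 1 of 4 neighbours < 3, holds.
Round 4 — no new extinctions; cascade stops.

yes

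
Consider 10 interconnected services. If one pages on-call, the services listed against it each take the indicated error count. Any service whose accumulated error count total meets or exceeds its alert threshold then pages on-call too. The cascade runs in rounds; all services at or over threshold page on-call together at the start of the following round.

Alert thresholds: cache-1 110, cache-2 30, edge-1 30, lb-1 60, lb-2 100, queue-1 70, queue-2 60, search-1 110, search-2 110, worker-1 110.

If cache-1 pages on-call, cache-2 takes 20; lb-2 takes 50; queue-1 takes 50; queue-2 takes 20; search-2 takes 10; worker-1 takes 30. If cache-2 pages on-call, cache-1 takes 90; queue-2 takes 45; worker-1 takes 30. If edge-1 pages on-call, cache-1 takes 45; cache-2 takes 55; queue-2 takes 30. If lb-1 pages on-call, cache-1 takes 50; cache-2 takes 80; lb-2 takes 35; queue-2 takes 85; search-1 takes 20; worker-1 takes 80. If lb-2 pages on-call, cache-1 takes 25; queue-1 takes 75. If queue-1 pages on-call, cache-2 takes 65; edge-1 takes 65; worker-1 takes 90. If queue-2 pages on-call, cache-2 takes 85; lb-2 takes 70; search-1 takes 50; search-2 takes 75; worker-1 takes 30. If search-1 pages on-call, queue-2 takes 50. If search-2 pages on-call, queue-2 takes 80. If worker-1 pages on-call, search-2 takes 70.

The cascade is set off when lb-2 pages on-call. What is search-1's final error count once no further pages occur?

Round 1 — lb-2 pages on-call (initial).
  cache-1: +25 → 25 < 110
  queue-1: +75 → 75 ≥ 70
Round 2 — queue-1 pages on-call.
  cache-2: +65 → 65 ≥ 30
  edge-1: +65 → 65 ≥ 30
  worker-1: +90 → 90 < 110
Round 3 — cache-2, edge-1 page on-call.
  cache-1: +90+45 → 160 ≥ 110
  queue-2: +45+30 → 75 ≥ 60
  worker-1: +30 → 120 ≥ 110
Round 4 — cache-1, queue-2, worker-1 page on-call.
  search-1: +50 → 50 < 110
  search-2: +10+75+70 → 155 ≥ 110
Round 5 — search-2 pages on-call.
No further pages.

50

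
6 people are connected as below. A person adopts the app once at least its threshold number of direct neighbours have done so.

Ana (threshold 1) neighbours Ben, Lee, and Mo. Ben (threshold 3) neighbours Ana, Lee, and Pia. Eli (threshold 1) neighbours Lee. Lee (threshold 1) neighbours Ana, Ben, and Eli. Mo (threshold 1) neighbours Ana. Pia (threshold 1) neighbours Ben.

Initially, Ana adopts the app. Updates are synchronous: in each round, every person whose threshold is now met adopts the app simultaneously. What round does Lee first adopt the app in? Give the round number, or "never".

2

Round 1 — Ana adopts the app (initial).
Round 2 — checking thresholds:
  Ben: 1 of 3 neighbours < 3, holds.
  Lee: 1 of 3 neighbours ≥ 1, adopts the app.
  Mo: 1 of 1 neighbours ≥ 1, adopts the app.
Round 3 — checking thresholds:
  Ben: 2 of 3 neighbours < 3, holds.
  Eli: 1 of 1 neighbours ≥ 1, adopts the app.
Round 4 — no new adoptions; cascade stops.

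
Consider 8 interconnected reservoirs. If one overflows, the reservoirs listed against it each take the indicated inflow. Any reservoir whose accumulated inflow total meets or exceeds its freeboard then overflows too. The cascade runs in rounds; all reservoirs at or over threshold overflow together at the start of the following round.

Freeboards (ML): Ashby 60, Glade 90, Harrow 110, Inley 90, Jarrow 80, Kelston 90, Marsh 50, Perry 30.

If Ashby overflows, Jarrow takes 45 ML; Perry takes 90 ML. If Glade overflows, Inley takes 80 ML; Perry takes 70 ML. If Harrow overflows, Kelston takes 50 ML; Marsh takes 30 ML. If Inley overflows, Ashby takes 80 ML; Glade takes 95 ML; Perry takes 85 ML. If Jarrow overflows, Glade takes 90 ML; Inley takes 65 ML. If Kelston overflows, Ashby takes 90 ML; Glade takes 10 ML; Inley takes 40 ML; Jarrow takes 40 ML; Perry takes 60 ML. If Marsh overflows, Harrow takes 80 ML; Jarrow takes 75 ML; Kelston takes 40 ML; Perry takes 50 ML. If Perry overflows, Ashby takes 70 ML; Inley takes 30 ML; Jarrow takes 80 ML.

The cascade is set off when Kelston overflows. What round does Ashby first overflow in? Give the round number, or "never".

Round 1 — Kelston overflows (initial).
  Ashby: +90 → 90 ≥ 60
  Glade: +10 → 10 < 90
  Inley: +40 → 40 < 90
  Jarrow: +40 → 40 < 80
  Perry: +60 → 60 ≥ 30
Round 2 — Ashby, Perry overflow.
  Inley: +30 → 70 < 90
  Jarrow: +45+80 → 165 ≥ 80
Round 3 — Jarrow overflows.
  Glade: +90 → 100 ≥ 90
  Inley: +65 → 135 ≥ 90
Round 4 — Glade, Inley overflow.
No further overflows.

2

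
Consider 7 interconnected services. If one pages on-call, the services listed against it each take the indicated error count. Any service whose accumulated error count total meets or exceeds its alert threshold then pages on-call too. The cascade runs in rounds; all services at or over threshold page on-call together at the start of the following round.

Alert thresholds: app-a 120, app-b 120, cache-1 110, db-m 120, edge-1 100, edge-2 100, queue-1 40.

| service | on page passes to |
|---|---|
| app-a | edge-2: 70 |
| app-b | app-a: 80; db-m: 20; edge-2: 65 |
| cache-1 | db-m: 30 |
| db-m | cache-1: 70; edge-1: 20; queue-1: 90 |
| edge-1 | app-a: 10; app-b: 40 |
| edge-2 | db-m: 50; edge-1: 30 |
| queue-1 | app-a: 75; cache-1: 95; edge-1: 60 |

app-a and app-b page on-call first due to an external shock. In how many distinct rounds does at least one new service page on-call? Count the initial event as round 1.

2

Round 1 — app-a, app-b page on-call (initial).
  db-m: +20 → 20 < 120
  edge-2: +70+65 → 135 ≥ 100
Round 2 — edge-2 pages on-call.
  db-m: +50 → 70 < 120
  edge-1: +30 → 30 < 100
No further pages.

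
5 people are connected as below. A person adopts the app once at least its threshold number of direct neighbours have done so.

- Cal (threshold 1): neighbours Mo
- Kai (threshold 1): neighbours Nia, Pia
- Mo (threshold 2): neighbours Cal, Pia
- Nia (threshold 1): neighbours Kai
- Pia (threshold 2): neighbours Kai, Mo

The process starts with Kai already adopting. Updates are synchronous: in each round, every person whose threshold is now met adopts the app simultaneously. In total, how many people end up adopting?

2

Round 1 — Kai adopts the app (initial).
Round 2 — checking thresholds:
  Nia: 1 of 1 neighbours ≥ 1, adopts the app.
  Pia: 1 of 2 neighbours < 2, below threshold.
Round 3 — no new adoptions; cascade stops.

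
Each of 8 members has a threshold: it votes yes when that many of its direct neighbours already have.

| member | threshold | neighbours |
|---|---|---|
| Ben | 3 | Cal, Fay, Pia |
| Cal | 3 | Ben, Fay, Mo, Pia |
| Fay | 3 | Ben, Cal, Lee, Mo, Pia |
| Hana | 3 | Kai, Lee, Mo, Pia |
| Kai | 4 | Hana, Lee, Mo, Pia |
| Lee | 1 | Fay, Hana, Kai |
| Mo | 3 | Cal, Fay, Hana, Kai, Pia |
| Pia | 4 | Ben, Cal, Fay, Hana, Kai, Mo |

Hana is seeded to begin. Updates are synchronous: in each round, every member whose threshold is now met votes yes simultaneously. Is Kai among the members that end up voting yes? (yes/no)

Round 1 — Hana votes yes (initial).
Round 2 — checking thresholds:
  Kai: 1 of 4 neighbours < 4, not yet.
  Lee: 1 of 3 neighbours ≥ 1, votes yes.
  Mo: 1 of 5 neighbours < 3, not yet.
  Pia: 1 of 6 neighbours < 4, not yet.
Round 3 — no new yes votes; cascade stops.

no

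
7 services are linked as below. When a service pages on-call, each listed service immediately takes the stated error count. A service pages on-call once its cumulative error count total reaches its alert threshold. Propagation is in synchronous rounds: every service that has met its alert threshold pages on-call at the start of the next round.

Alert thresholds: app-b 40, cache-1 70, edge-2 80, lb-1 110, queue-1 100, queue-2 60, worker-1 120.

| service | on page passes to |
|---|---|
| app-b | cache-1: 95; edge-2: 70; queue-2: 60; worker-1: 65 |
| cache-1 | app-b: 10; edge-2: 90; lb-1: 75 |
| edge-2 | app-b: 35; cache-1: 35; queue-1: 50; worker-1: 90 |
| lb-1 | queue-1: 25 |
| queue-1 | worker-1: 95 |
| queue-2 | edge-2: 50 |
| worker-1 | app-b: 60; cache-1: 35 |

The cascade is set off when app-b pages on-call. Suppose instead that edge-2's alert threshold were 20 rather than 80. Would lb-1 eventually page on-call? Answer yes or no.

no

With edge-2's alert threshold at 20:
Round 1 — app-b pages on-call (initial).
  cache-1: +95 → 95 ≥ 70
  edge-2: +70 → 70 ≥ 20
  queue-2: +60 → 60 ≥ 60
  worker-1: +65 → 65 < 120
Round 2 — cache-1, edge-2, queue-2 page on-call.
  lb-1: +75 → 75 < 110
  queue-1: +50 → 50 < 100
  worker-1: +90 → 155 ≥ 120
Round 3 — worker-1 pages on-call.
No further pages.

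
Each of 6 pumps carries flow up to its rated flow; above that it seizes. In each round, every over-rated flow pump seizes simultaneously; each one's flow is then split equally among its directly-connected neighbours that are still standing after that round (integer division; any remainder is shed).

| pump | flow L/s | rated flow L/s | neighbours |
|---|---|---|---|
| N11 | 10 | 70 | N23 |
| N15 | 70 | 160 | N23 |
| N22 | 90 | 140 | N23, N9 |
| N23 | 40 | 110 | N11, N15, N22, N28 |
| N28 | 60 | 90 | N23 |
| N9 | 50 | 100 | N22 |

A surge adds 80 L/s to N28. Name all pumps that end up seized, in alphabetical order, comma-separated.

Round 1 — N28 at 140 > 90. N28 seizes.
  N28 sheds 140 L/s to N23: 140 each.
    N23: 40+140 = 180 > 110
Round 2 — N23 seizes.
  N23 sheds 180 L/s to N11, N15, N22: 60 each.
    N11: 10+60 = 70 ≤ 70
    N15: 70+60 = 130 ≤ 160
    N22: 90+60 = 150 > 140
Round 3 — N22 seizes.
  N22 sheds 150 L/s to N9: 150 each.
    N9: 50+150 = 200 > 100
Round 4 — N9 seizes.
  N9 sheds 200 L/s: no online neighbours, lost.
No further seizures.

N22, N23, N28, N9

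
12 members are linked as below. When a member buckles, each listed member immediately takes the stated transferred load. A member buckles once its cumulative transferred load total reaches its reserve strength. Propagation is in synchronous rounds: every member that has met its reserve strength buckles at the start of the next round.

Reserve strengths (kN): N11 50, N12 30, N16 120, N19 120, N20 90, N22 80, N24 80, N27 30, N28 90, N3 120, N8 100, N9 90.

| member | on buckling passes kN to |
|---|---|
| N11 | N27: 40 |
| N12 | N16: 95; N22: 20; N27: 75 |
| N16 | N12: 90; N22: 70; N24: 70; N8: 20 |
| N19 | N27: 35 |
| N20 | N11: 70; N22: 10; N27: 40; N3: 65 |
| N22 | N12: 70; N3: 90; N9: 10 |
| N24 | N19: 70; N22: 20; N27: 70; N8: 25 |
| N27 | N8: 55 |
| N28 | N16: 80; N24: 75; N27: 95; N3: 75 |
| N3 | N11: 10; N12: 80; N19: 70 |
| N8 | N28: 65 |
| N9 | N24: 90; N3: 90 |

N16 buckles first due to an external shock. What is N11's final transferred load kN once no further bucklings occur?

0

Round 1 — N16 buckles (initial).
  N12: +90 → 90 ≥ 30
  N22: +70 → 70 < 80
  N24: +70 → 70 < 80
  N8: +20 → 20 < 100
Round 2 — N12 buckles.
  N22: +20 → 90 ≥ 80
  N27: +75 → 75 ≥ 30
Round 3 — N22, N27 buckle.
  N3: +90 → 90 < 120
  N8: +55 → 75 < 100
  N9: +10 → 10 < 90
No further bucklings.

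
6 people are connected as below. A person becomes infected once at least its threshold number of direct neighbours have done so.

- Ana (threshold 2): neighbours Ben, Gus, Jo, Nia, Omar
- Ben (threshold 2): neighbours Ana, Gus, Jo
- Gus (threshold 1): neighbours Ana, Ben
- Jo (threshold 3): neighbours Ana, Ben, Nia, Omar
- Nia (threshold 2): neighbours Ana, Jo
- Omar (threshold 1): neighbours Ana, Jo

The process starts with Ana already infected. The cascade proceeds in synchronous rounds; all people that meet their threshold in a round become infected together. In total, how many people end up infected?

Round 1 — Ana becomes infected (initial).
Round 2 — checking thresholds:
  Ben: 1 of 3 neighbours < 2, holds.
  Gus: 1 of 2 neighbours ≥ 1, becomes infected.
  Jo: 1 of 4 neighbours < 3, holds.
  Nia: 1 of 2 neighbours < 2, holds.
  Omar: 1 of 2 neighbours ≥ 1, becomes infected.
Round 3 — checking thresholds:
  Ben: 2 of 3 neighbours ≥ 2, becomes infected.
  Jo: 2 of 4 neighbours < 3, holds.
  Nia: 1 of 2 neighbours < 2, holds.
Round 4 — checking thresholds:
  Jo: 3 of 4 neighbours ≥ 3, becomes infected.
  Nia: 1 of 2 neighbours < 2, holds.
Round 5 — checking thresholds:
  Nia: 2 of 2 neighbours ≥ 2, becomes infected.
Round 6 — no new infections; cascade stops.

6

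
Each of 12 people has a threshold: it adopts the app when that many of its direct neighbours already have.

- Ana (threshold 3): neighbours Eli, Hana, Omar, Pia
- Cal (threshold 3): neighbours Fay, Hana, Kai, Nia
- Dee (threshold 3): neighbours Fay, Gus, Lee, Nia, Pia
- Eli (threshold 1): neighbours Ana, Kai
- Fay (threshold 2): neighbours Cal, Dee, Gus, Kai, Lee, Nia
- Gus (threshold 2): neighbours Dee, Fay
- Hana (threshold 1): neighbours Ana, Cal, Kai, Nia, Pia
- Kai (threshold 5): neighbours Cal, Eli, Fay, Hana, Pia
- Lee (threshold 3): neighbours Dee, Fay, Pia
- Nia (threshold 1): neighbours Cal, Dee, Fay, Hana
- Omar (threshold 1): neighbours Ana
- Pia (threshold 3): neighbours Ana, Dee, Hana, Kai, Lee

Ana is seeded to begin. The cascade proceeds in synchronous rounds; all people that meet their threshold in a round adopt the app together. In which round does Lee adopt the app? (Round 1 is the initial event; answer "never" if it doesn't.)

Round 1 — Ana adopts the app (initial).
Round 2 — checking thresholds:
  Eli: 1 of 2 neighbours ≥ 1, adopts the app.
  Hana: 1 of 5 neighbours ≥ 1, adopts the app.
  Omar: 1 of 1 neighbours ≥ 1, adopts the app.
  Pia: 1 of 5 neighbours < 3, not yet.
Round 3 — checking thresholds:
  Cal: 1 of 4 neighbours < 3, not yet.
  Kai: 2 of 5 neighbours < 5, not yet.
  Nia: 1 of 4 neighbours ≥ 1, adopts the app.
  Pia: 2 of 5 neighbours < 3, not yet.
Round 4 — no new adoptions; cascade stops.

never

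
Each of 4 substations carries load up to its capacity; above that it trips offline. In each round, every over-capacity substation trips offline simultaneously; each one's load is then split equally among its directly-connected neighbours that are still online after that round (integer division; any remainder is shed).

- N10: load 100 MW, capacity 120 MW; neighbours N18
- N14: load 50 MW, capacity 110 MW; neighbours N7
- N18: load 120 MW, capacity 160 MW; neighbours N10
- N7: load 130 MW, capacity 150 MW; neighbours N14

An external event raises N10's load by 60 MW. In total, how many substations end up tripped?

Round 1 — N10 at 160 > 120. N10 trips offline.
  N10 sheds 160 MW to N18: 160 each.
    N18: 120+160 = 280 > 160
Round 2 — N18 trips offline.
  N18 sheds 280 MW: no online neighbours, lost.
No further trips.

2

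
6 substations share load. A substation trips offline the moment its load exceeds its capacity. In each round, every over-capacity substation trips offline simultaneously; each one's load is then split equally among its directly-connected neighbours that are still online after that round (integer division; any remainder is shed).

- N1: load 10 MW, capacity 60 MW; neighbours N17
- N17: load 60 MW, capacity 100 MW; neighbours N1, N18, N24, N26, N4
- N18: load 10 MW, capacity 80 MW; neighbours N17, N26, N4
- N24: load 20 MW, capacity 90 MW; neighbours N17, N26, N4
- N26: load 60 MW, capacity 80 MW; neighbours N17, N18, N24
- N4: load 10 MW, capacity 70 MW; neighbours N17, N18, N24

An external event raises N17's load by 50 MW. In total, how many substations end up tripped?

Round 1 — N17 at 110 > 100. N17 trips offline.
  N17 sheds 110 MW to N1, N18, N24, N26, N4: 22 each.
    N1: 10+22 = 32 ≤ 60
    N18: 10+22 = 32 ≤ 80
    N24: 20+22 = 42 ≤ 90
    N26: 60+22 = 82 > 80
    N4: 10+22 = 32 ≤ 70
Round 2 — N26 trips offline.
  N26 sheds 82 MW to N18, N24: 41 each.
    N18: 32+41 = 73 ≤ 80
    N24: 42+41 = 83 ≤ 90
No further trips.

2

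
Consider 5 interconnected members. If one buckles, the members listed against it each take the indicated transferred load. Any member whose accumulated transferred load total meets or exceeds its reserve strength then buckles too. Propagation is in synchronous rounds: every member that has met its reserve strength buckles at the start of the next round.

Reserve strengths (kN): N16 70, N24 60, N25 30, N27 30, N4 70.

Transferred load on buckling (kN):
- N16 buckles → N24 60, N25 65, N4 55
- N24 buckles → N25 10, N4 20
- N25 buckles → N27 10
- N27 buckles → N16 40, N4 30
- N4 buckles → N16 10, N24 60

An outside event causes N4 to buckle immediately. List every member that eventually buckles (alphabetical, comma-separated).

Round 1 — N4 buckles (initial).
  N16: +10 → 10 < 70
  N24: +60 → 60 ≥ 60
Round 2 — N24 buckles.
  N25: +10 → 10 < 30
No further bucklings.

N24, N4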